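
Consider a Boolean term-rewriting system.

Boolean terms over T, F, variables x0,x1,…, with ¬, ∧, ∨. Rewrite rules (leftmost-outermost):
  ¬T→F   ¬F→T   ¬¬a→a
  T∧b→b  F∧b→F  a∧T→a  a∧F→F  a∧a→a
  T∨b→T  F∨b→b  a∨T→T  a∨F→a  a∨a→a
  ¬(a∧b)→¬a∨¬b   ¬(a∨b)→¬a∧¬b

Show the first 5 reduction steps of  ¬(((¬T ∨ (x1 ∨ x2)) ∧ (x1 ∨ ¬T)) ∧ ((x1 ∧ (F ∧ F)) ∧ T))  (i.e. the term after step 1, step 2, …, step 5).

Answer: after 5 steps: (¬(x1 ∨ x2) ∨ ¬(x1 ∨ ¬T)) ∨ ¬((x1 ∧ (F ∧ F)) ∧ T)

Reduction:
  start: ¬(((¬T ∨ (x1 ∨ x2)) ∧ (x1 ∨ ¬T)) ∧ ((x1 ∧ (F ∧ F)) ∧ T))
  step 1: ¬((¬T ∨ (x1 ∨ x2)) ∧ (x1 ∨ ¬T)) ∨ ¬((x1 ∧ (F ∧ F)) ∧ T)
  step 2: (¬(¬T ∨ (x1 ∨ x2)) ∨ ¬(x1 ∨ ¬T)) ∨ ¬((x1 ∧ (F ∧ F)) ∧ T)
  step 3: ((¬¬T ∧ ¬(x1 ∨ x2)) ∨ ¬(x1 ∨ ¬T)) ∨ ¬((x1 ∧ (F ∧ F)) ∧ T)
  step 4: ((T ∧ ¬(x1 ∨ x2)) ∨ ¬(x1 ∨ ¬T)) ∨ ¬((x1 ∧ (F ∧ F)) ∧ T)
  step 5: (¬(x1 ∨ x2) ∨ ¬(x1 ∨ ¬T)) ∨ ¬((x1 ∧ (F ∧ F)) ∧ T)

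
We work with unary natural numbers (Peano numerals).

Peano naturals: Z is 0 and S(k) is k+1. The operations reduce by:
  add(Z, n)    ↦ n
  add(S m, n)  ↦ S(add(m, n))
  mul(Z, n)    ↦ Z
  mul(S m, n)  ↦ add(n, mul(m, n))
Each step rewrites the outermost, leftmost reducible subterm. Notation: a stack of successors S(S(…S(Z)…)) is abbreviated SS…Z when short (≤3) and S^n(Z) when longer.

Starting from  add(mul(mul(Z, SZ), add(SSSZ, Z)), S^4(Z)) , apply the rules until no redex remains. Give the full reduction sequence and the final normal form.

  start: add(mul(mul(Z, SZ), add(SSSZ, Z)), S^4(Z))
  [1] add(mul(Z, add(SSSZ, Z)), S^4(Z))
  [2] add(Z, S^4(Z))
  [3] S^4(Z)

Answer: normal form = S^4(Z)  (in 3 steps)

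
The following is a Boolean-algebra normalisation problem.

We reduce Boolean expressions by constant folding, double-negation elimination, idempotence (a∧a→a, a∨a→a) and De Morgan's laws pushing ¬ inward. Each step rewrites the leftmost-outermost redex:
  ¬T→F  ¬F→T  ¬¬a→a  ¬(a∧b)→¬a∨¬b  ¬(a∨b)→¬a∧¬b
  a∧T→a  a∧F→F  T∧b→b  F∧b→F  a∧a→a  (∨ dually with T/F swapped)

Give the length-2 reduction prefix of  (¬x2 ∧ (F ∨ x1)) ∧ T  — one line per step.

  start: (¬x2 ∧ (F ∨ x1)) ∧ T
  →1  ¬x2 ∧ (F ∨ x1)
  →2  ¬x2 ∧ x1

Answer: after 2 steps: ¬x2 ∧ x1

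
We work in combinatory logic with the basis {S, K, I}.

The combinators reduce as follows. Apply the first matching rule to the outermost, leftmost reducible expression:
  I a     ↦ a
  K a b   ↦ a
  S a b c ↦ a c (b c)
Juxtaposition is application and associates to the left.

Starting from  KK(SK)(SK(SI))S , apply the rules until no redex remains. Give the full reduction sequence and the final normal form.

  start: KK(SK)(SK(SI))S
  [1] K(SK(SI))S
  [2] SK(SI)

Answer: normal form = SK(SI)  (in 2 steps)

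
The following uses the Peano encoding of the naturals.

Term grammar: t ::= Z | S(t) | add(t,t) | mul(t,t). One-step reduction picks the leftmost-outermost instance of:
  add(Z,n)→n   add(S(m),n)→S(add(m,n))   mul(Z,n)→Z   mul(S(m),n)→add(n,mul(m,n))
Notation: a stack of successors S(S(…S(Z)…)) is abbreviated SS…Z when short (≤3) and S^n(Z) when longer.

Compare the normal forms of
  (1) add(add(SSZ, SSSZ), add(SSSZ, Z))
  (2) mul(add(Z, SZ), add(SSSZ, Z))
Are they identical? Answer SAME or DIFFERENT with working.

Answer: DIFFERENT — A ⇓ S^8(Z), B ⇓ SSSZ

Working:
Term A:
  start: add(add(SSZ, SSSZ), add(SSSZ, Z))
  step 1: add(S(add(SZ, SSSZ)), add(SSSZ, Z))
  step 2: S(add(add(SZ, SSSZ), add(SSSZ, Z)))
  step 3: S(add(S(add(Z, SSSZ)), add(SSSZ, Z)))
  step 4: S(S(add(add(Z, SSSZ), add(SSSZ, Z))))
  step 5: S(S(add(SSSZ, add(SSSZ, Z))))
  step 6: S(S(S(add(SSZ, add(SSSZ, Z)))))
  step 7: S(S(S(S(add(SZ, add(SSSZ, Z))))))
  step 8: S(S(S(S(S(add(Z, add(SSSZ, Z)))))))
  step 9: S(S(S(S(S(add(SSSZ, Z))))))
  step 10: S(S(S(S(S(S(add(SSZ, Z)))))))
  step 11: S(S(S(S(S(S(S(add(SZ, Z))))))))
  step 12: S(S(S(S(S(S(S(S(add(Z, Z)))))))))
  step 13: S^8(Z)

Term B:
  start: mul(add(Z, SZ), add(SSSZ, Z))
  step 1: mul(SZ, add(SSSZ, Z))
  step 2: add(add(SSSZ, Z), mul(Z, add(SSSZ, Z)))
  step 3: add(S(add(SSZ, Z)), mul(Z, add(SSSZ, Z)))
  step 4: S(add(add(SSZ, Z), mul(Z, add(SSSZ, Z))))
  step 5: S(add(S(add(SZ, Z)), mul(Z, add(SSSZ, Z))))
  step 6: S(S(add(add(SZ, Z), mul(Z, add(SSSZ, Z)))))
  step 7: S(S(add(S(add(Z, Z)), mul(Z, add(SSSZ, Z)))))
  step 8: S(S(S(add(add(Z, Z), mul(Z, add(SSSZ, Z))))))
  step 9: S(S(S(add(Z, mul(Z, add(SSSZ, Z))))))
  step 10: S(S(S(mul(Z, add(SSSZ, Z)))))
  step 11: SSSZ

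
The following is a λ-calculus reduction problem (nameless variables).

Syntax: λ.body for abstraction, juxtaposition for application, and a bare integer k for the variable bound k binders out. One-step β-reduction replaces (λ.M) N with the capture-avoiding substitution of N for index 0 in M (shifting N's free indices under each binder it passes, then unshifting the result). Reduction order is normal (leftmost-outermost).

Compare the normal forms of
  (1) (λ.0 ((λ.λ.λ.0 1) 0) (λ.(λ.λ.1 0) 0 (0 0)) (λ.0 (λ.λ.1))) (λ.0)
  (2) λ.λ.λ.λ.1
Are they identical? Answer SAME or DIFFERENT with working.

Answer: SAME — A ⇓ λ.λ.λ.λ.1, B ⇓ λ.λ.λ.λ.1

Derivation:
Term A:
  start: (λ.0 ((λ.λ.λ.0 1) 0) (λ.(λ.λ.1 0) 0 (0 0)) (λ.0 (λ.λ.1))) (λ.0)
  [1] (λ.0) ((λ.λ.λ.0 1) (λ.0)) (λ.(λ.λ.1 0) 0 (0 0)) (λ.0 (λ.λ.1))
  [2] (λ.λ.λ.0 1) (λ.0) (λ.(λ.λ.1 0) 0 (0 0)) (λ.0 (λ.λ.1))
  [3] (λ.λ.0 1) (λ.(λ.λ.1 0) 0 (0 0)) (λ.0 (λ.λ.1))
  [4] (λ.0 (λ.(λ.λ.1 0) 0 (0 0))) (λ.0 (λ.λ.1))
  [5] (λ.0 (λ.λ.1)) (λ.(λ.λ.1 0) 0 (0 0))
  [6] (λ.(λ.λ.1 0) 0 (0 0)) (λ.λ.1)
  [7] (λ.λ.1 0) (λ.λ.1) ((λ.λ.1) (λ.λ.1))
  [8] (λ.(λ.λ.1) 0) ((λ.λ.1) (λ.λ.1))
  [9] (λ.λ.1) ((λ.λ.1) (λ.λ.1))
  [10] λ.(λ.λ.1) (λ.λ.1)
  [11] λ.λ.λ.λ.1

Term B:
  start: λ.λ.λ.λ.1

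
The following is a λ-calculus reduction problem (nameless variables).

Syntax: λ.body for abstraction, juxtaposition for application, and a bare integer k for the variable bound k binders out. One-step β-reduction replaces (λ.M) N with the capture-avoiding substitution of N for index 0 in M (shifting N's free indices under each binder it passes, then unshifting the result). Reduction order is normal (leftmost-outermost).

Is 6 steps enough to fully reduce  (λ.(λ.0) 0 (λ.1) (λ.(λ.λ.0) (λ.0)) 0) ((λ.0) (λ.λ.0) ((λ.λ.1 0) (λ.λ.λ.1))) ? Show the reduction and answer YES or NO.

  start: (λ.(λ.0) 0 (λ.1) (λ.(λ.λ.0) (λ.0)) 0) ((λ.0) (λ.λ.0) ((λ.λ.1 0) (λ.λ.λ.1)))
  [1] (λ.0) ((λ.0) (λ.λ.0) ((λ.λ.1 0) (λ.λ.λ.1))) (λ.(λ.0) (λ.λ.0) ((λ.λ.1 0) (λ.λ.λ.1))) (λ.(λ.λ.0) (λ.0)) ((λ.0) (λ.λ.0) ((λ.λ.1 0) (λ.λ.λ.1)))
  [2] (λ.0) (λ.λ.0) ((λ.λ.1 0) (λ.λ.λ.1)) (λ.(λ.0) (λ.λ.0) ((λ.λ.1 0) (λ.λ.λ.1))) (λ.(λ.λ.0) (λ.0)) ((λ.0) (λ.λ.0) ((λ.λ.1 0) (λ.λ.λ.1)))
  [3] (λ.λ.0) ((λ.λ.1 0) (λ.λ.λ.1)) (λ.(λ.0) (λ.λ.0) ((λ.λ.1 0) (λ.λ.λ.1))) (λ.(λ.λ.0) (λ.0)) ((λ.0) (λ.λ.0) ((λ.λ.1 0) (λ.λ.λ.1)))
  [4] (λ.0) (λ.(λ.0) (λ.λ.0) ((λ.λ.1 0) (λ.λ.λ.1))) (λ.(λ.λ.0) (λ.0)) ((λ.0) (λ.λ.0) ((λ.λ.1 0) (λ.λ.λ.1)))
  [5] (λ.(λ.0) (λ.λ.0) ((λ.λ.1 0) (λ.λ.λ.1))) (λ.(λ.λ.0) (λ.0)) ((λ.0) (λ.λ.0) ((λ.λ.1 0) (λ.λ.λ.1)))
  [6] (λ.0) (λ.λ.0) ((λ.λ.1 0) (λ.λ.λ.1)) ((λ.0) (λ.λ.0) ((λ.λ.1 0) (λ.λ.λ.1)))

Answer: NO — after 6 steps the term is (λ.0) (λ.λ.0) ((λ.λ.1 0) (λ.λ.λ.1)) ((λ.0) (λ.λ.0) ((λ.λ.1 0) (λ.λ.λ.1))), not yet normal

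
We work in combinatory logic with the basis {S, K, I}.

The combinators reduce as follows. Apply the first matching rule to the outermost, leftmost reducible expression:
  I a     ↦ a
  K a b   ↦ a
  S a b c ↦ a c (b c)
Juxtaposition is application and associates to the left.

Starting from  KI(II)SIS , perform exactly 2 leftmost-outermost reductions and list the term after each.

  start: KI(II)SIS
  [1] ISIS
  [2] SIS

Answer: after 2 steps: SIS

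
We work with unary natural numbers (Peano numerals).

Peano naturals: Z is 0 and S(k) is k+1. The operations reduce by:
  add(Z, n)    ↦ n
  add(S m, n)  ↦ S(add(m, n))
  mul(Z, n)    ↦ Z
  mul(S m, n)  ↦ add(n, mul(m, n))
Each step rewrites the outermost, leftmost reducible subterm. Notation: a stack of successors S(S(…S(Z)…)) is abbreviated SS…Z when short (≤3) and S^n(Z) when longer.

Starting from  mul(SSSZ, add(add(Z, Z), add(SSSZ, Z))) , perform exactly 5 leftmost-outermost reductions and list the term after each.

  start: mul(SSSZ, add(add(Z, Z), add(SSSZ, Z)))
  [1] add(add(add(Z, Z), add(SSSZ, Z)), mul(SSZ, add(add(Z, Z), add(SSSZ, Z))))
  [2] add(add(Z, add(SSSZ, Z)), mul(SSZ, add(add(Z, Z), add(SSSZ, Z))))
  [3] add(add(SSSZ, Z), mul(SSZ, add(add(Z, Z), add(SSSZ, Z))))
  [4] add(S(add(SSZ, Z)), mul(SSZ, add(add(Z, Z), add(SSSZ, Z))))
  [5] S(add(add(SSZ, Z), mul(SSZ, add(add(Z, Z), add(SSSZ, Z)))))

Answer: after 5 steps: S(add(add(SSZ, Z), mul(SSZ, add(add(Z, Z), add(SSSZ, Z)))))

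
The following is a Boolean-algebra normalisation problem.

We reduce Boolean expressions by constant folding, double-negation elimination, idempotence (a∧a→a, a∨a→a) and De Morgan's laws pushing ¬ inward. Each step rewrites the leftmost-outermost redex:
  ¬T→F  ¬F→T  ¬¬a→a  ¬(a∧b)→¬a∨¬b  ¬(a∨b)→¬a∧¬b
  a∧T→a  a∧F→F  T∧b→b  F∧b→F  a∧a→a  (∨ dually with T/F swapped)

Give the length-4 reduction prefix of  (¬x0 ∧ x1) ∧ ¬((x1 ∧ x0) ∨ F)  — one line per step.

  start: (¬x0 ∧ x1) ∧ ¬((x1 ∧ x0) ∨ F)
  →1  (¬x0 ∧ x1) ∧ (¬(x1 ∧ x0) ∧ ¬F)
  →2  (¬x0 ∧ x1) ∧ ((¬x1 ∨ ¬x0) ∧ ¬F)
  →3  (¬x0 ∧ x1) ∧ ((¬x1 ∨ ¬x0) ∧ T)
  →4  (¬x0 ∧ x1) ∧ (¬x1 ∨ ¬x0)

Answer: after 4 steps: (¬x0 ∧ x1) ∧ (¬x1 ∨ ¬x0)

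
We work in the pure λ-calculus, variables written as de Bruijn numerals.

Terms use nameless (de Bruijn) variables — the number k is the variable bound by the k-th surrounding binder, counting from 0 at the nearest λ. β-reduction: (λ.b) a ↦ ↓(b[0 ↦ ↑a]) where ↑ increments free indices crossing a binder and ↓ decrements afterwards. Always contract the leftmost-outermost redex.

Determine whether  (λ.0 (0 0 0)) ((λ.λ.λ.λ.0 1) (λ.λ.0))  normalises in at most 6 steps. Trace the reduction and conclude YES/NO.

  start: (λ.0 (0 0 0)) ((λ.λ.λ.λ.0 1) (λ.λ.0))
  [1] (λ.λ.λ.λ.0 1) (λ.λ.0) ((λ.λ.λ.λ.0 1) (λ.λ.0) ((λ.λ.λ.λ.0 1) (λ.λ.0)) ((λ.λ.λ.λ.0 1) (λ.λ.0)))
  [2] (λ.λ.λ.0 1) ((λ.λ.λ.λ.0 1) (λ.λ.0) ((λ.λ.λ.λ.0 1) (λ.λ.0)) ((λ.λ.λ.λ.0 1) (λ.λ.0)))
  [3] λ.λ.0 1

Answer: YES — reaches normal form λ.λ.0 1 in 3 ≤ 6 steps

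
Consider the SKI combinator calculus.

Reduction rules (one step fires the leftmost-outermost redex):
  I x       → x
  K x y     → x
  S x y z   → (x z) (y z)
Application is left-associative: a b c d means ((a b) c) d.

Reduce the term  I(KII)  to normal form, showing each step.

  start: I(KII)
  →1  KII
  →2  I

Answer: normal form = I  (in 2 steps)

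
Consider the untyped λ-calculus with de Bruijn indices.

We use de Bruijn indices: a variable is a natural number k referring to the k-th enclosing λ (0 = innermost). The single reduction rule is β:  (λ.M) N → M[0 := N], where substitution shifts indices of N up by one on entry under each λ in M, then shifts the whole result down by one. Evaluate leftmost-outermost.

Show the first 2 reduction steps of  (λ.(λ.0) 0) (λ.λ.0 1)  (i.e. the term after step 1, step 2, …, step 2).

  start: (λ.(λ.0) 0) (λ.λ.0 1)
  step 1: (λ.0) (λ.λ.0 1)
  step 2: λ.λ.0 1

Answer: after 2 steps: λ.λ.0 1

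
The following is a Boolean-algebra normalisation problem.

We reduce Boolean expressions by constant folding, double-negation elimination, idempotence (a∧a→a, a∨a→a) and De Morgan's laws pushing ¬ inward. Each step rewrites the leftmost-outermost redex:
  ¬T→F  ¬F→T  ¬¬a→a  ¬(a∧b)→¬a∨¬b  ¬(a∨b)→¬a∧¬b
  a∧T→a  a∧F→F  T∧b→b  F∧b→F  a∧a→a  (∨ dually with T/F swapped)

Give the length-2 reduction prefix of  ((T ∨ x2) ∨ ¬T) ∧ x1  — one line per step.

  start: ((T ∨ x2) ∨ ¬T) ∧ x1
  [1] (T ∨ ¬T) ∧ x1
  [2] T ∧ x1

Answer: after 2 steps: T ∧ x1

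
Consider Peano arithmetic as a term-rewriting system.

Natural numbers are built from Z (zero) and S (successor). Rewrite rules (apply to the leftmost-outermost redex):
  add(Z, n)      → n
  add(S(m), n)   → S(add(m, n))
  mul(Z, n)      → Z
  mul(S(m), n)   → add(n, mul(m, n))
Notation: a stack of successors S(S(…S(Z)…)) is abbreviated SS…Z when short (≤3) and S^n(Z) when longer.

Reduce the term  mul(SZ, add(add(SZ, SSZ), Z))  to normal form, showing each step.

  start: mul(SZ, add(add(SZ, SSZ), Z))
  [1] add(add(add(SZ, SSZ), Z), mul(Z, add(add(SZ, SSZ), Z)))
  [2] add(add(S(add(Z, SSZ)), Z), mul(Z, add(add(SZ, SSZ), Z)))
  [3] add(S(add(add(Z, SSZ), Z)), mul(Z, add(add(SZ, SSZ), Z)))
  [4] S(add(add(add(Z, SSZ), Z), mul(Z, add(add(SZ, SSZ), Z))))
  [5] S(add(add(SSZ, Z), mul(Z, add(add(SZ, SSZ), Z))))
  [6] S(add(S(add(SZ, Z)), mul(Z, add(add(SZ, SSZ), Z))))
  [7] S(S(add(add(SZ, Z), mul(Z, add(add(SZ, SSZ), Z)))))
  [8] S(S(add(S(add(Z, Z)), mul(Z, add(add(SZ, SSZ), Z)))))
  [9] S(S(S(add(add(Z, Z), mul(Z, add(add(SZ, SSZ), Z))))))
  [10] S(S(S(add(Z, mul(Z, add(add(SZ, SSZ), Z))))))
  [11] S(S(S(mul(Z, add(add(SZ, SSZ), Z)))))
  [12] SSSZ

Answer: normal form = SSSZ  (in 12 steps)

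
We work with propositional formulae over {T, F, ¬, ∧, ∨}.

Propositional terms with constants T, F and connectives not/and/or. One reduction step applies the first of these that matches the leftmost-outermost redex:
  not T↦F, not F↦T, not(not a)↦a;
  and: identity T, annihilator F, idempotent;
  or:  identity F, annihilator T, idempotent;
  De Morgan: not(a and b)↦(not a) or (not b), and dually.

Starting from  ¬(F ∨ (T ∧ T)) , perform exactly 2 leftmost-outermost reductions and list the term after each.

  start: ¬(F ∨ (T ∧ T))
  [1] ¬F ∧ ¬(T ∧ T)
  [2] T ∧ ¬(T ∧ T)

Answer: after 2 steps: T ∧ ¬(T ∧ T)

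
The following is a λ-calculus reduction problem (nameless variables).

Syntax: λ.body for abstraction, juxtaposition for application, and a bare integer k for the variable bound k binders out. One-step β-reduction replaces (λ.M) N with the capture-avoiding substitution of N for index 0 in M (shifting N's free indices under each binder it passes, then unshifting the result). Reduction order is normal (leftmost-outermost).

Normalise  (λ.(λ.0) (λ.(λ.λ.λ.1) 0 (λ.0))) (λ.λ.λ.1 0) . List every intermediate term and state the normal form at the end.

Answer: normal form = λ.λ.λ.0  (in 4 steps)

Working:
  start: (λ.(λ.0) (λ.(λ.λ.λ.1) 0 (λ.0))) (λ.λ.λ.1 0)
  [1] (λ.0) (λ.(λ.λ.λ.1) 0 (λ.0))
  [2] λ.(λ.λ.λ.1) 0 (λ.0)
  [3] λ.(λ.λ.1) (λ.0)
  [4] λ.λ.λ.0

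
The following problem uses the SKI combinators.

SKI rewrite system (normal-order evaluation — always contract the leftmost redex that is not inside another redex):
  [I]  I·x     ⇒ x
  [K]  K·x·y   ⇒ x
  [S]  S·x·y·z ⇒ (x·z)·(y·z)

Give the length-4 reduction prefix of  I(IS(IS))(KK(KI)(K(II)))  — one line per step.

  start: I(IS(IS))(KK(KI)(K(II)))
  →1  IS(IS)(KK(KI)(K(II)))
  →2  S(IS)(KK(KI)(K(II)))
  →3  SS(KK(KI)(K(II)))
  →4  SS(K(K(II)))

Answer: after 4 steps: SS(K(K(II)))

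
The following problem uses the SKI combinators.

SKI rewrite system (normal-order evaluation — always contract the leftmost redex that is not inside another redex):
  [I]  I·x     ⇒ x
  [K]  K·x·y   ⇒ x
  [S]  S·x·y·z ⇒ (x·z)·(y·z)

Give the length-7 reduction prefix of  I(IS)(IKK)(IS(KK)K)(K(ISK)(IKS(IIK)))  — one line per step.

Answer: after 7 steps: K(KK(K(ISK)(IKS(IIK)))(K(K(ISK)(IKS(IIK)))))

Derivation:
  start: I(IS)(IKK)(IS(KK)K)(K(ISK)(IKS(IIK)))
  →1  IS(IKK)(IS(KK)K)(K(ISK)(IKS(IIK)))
  →2  S(IKK)(IS(KK)K)(K(ISK)(IKS(IIK)))
  →3  IKK(K(ISK)(IKS(IIK)))(IS(KK)K(K(ISK)(IKS(IIK))))
  →4  KK(K(ISK)(IKS(IIK)))(IS(KK)K(K(ISK)(IKS(IIK))))
  →5  K(IS(KK)K(K(ISK)(IKS(IIK))))
  →6  K(S(KK)K(K(ISK)(IKS(IIK))))
  →7  K(KK(K(ISK)(IKS(IIK)))(K(K(ISK)(IKS(IIK)))))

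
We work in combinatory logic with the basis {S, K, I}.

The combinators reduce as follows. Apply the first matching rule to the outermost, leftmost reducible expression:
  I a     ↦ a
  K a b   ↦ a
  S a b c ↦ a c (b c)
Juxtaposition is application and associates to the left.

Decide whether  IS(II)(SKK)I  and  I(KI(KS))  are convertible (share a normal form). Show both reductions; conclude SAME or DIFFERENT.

Answer: SAME — A ⇓ I, B ⇓ I

Reduction:
Term A:
  start: IS(II)(SKK)I
  step 1: S(II)(SKK)I
  step 2: III(SKKI)
  step 3: II(SKKI)
  step 4: I(SKKI)
  step 5: SKKI
  step 6: KI(KI)
  step 7: I

Term B:
  start: I(KI(KS))
  step 1: KI(KS)
  step 2: I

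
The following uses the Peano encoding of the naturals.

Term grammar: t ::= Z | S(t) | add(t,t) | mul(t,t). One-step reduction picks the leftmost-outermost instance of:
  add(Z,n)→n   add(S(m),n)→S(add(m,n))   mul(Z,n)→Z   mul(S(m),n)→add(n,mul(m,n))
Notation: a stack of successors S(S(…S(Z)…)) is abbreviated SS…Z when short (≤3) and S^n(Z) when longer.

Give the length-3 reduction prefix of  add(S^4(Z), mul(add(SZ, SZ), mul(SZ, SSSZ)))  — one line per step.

Answer: after 3 steps: S(S(S(add(SZ, mul(add(SZ, SZ), mul(SZ, SSSZ))))))

Reduction:
  start: add(S^4(Z), mul(add(SZ, SZ), mul(SZ, SSSZ)))
  step 1: S(add(SSSZ, mul(add(SZ, SZ), mul(SZ, SSSZ))))
  step 2: S(S(add(SSZ, mul(add(SZ, SZ), mul(SZ, SSSZ)))))
  step 3: S(S(S(add(SZ, mul(add(SZ, SZ), mul(SZ, SSSZ))))))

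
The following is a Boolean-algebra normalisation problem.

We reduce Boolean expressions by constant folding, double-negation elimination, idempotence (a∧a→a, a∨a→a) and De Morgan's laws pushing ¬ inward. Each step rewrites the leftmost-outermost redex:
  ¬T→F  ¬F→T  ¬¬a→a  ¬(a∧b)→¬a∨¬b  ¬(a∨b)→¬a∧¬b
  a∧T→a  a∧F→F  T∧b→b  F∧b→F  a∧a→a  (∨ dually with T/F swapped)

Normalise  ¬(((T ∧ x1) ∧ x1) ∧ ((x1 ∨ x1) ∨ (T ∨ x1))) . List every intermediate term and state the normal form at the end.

  start: ¬(((T ∧ x1) ∧ x1) ∧ ((x1 ∨ x1) ∨ (T ∨ x1)))
  [1] ¬((T ∧ x1) ∧ x1) ∨ ¬((x1 ∨ x1) ∨ (T ∨ x1))
  [2] (¬(T ∧ x1) ∨ ¬x1) ∨ ¬((x1 ∨ x1) ∨ (T ∨ x1))
  [3] ((¬T ∨ ¬x1) ∨ ¬x1) ∨ ¬((x1 ∨ x1) ∨ (T ∨ x1))
  [4] ((F ∨ ¬x1) ∨ ¬x1) ∨ ¬((x1 ∨ x1) ∨ (T ∨ x1))
  [5] (¬x1 ∨ ¬x1) ∨ ¬((x1 ∨ x1) ∨ (T ∨ x1))
  [6] ¬x1 ∨ ¬((x1 ∨ x1) ∨ (T ∨ x1))
  [7] ¬x1 ∨ (¬(x1 ∨ x1) ∧ ¬(T ∨ x1))
  [8] ¬x1 ∨ ((¬x1 ∧ ¬x1) ∧ ¬(T ∨ x1))
  [9] ¬x1 ∨ (¬x1 ∧ ¬(T ∨ x1))
  [10] ¬x1 ∨ (¬x1 ∧ (¬T ∧ ¬x1))
  [11] ¬x1 ∨ (¬x1 ∧ (F ∧ ¬x1))
  [12] ¬x1 ∨ (¬x1 ∧ F)
  [13] ¬x1 ∨ F
  [14] ¬x1

Answer: normal form = ¬x1  (in 14 steps)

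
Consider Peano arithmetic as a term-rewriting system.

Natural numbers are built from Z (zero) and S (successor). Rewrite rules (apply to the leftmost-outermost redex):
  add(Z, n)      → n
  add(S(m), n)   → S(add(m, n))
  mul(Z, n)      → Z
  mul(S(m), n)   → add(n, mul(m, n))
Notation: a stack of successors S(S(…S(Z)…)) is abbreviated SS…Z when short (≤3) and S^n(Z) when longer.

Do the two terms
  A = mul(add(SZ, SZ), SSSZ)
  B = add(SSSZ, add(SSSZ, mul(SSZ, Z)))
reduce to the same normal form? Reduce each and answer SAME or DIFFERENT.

Term A:
  start: mul(add(SZ, SZ), SSSZ)
  [1] mul(S(add(Z, SZ)), SSSZ)
  [2] add(SSSZ, mul(add(Z, SZ), SSSZ))
  [3] S(add(SSZ, mul(add(Z, SZ), SSSZ)))
  [4] S(S(add(SZ, mul(add(Z, SZ), SSSZ))))
  [5] S(S(S(add(Z, mul(add(Z, SZ), SSSZ)))))
  [6] S(S(S(mul(add(Z, SZ), SSSZ))))
  [7] S(S(S(mul(SZ, SSSZ))))
  [8] S(S(S(add(SSSZ, mul(Z, SSSZ)))))
  [9] S(S(S(S(add(SSZ, mul(Z, SSSZ))))))
  [10] S(S(S(S(S(add(SZ, mul(Z, SSSZ)))))))
  [11] S(S(S(S(S(S(add(Z, mul(Z, SSSZ))))))))
  [12] S(S(S(S(S(S(mul(Z, SSSZ)))))))
  [13] S^6(Z)

Term B:
  start: add(SSSZ, add(SSSZ, mul(SSZ, Z)))
  [1] S(add(SSZ, add(SSSZ, mul(SSZ, Z))))
  [2] S(S(add(SZ, add(SSSZ, mul(SSZ, Z)))))
  [3] S(S(S(add(Z, add(SSSZ, mul(SSZ, Z))))))
  [4] S(S(S(add(SSSZ, mul(SSZ, Z)))))
  [5] S(S(S(S(add(SSZ, mul(SSZ, Z))))))
  [6] S(S(S(S(S(add(SZ, mul(SSZ, Z)))))))
  [7] S(S(S(S(S(S(add(Z, mul(SSZ, Z))))))))
  [8] S(S(S(S(S(S(mul(SSZ, Z)))))))
  [9] S(S(S(S(S(S(add(Z, mul(SZ, Z))))))))
  [10] S(S(S(S(S(S(mul(SZ, Z)))))))
  [11] S(S(S(S(S(S(add(Z, mul(Z, Z))))))))
  [12] S(S(S(S(S(S(mul(Z, Z)))))))
  [13] S^6(Z)

Answer: SAME — A ⇓ S^6(Z), B ⇓ S^6(Z)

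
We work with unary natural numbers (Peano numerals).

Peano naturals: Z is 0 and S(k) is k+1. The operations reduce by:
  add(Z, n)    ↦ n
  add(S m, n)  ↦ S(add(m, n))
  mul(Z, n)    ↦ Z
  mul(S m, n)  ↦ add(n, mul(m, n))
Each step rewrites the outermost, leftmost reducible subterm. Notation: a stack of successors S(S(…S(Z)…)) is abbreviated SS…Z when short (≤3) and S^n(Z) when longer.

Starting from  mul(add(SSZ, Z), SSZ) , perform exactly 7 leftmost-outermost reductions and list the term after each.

  start: mul(add(SSZ, Z), SSZ)
  [1] mul(S(add(SZ, Z)), SSZ)
  [2] add(SSZ, mul(add(SZ, Z), SSZ))
  [3] S(add(SZ, mul(add(SZ, Z), SSZ)))
  [4] S(S(add(Z, mul(add(SZ, Z), SSZ))))
  [5] S(S(mul(add(SZ, Z), SSZ)))
  [6] S(S(mul(S(add(Z, Z)), SSZ)))
  [7] S(S(add(SSZ, mul(add(Z, Z), SSZ))))

Answer: after 7 steps: S(S(add(SSZ, mul(add(Z, Z), SSZ))))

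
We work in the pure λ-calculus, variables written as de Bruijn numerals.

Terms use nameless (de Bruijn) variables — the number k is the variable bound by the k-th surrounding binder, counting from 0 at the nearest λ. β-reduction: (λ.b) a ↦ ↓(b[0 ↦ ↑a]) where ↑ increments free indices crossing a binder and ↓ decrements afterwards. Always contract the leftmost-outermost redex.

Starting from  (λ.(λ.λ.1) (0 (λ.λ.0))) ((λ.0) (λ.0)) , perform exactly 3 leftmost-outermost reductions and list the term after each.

Answer: after 3 steps: λ.(λ.0) (λ.λ.0)

Working:
  start: (λ.(λ.λ.1) (0 (λ.λ.0))) ((λ.0) (λ.0))
  step 1: (λ.λ.1) ((λ.0) (λ.0) (λ.λ.0))
  step 2: λ.(λ.0) (λ.0) (λ.λ.0)
  step 3: λ.(λ.0) (λ.λ.0)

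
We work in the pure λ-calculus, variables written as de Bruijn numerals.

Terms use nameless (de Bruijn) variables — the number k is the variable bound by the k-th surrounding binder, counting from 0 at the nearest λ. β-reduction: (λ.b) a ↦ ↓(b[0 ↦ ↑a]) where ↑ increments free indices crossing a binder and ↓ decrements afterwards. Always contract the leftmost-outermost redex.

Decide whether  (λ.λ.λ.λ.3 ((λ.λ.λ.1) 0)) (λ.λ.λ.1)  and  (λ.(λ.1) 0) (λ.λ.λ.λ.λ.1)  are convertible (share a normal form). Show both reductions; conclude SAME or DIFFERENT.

Answer: SAME — A ⇓ λ.λ.λ.λ.λ.1, B ⇓ λ.λ.λ.λ.λ.1

Working:
Term A:
  start: (λ.λ.λ.λ.3 ((λ.λ.λ.1) 0)) (λ.λ.λ.1)
  [1] λ.λ.λ.(λ.λ.λ.1) ((λ.λ.λ.1) 0)
  [2] λ.λ.λ.λ.λ.1

Term B:
  start: (λ.(λ.1) 0) (λ.λ.λ.λ.λ.1)
  [1] (λ.λ.λ.λ.λ.λ.1) (λ.λ.λ.λ.λ.1)
  [2] λ.λ.λ.λ.λ.1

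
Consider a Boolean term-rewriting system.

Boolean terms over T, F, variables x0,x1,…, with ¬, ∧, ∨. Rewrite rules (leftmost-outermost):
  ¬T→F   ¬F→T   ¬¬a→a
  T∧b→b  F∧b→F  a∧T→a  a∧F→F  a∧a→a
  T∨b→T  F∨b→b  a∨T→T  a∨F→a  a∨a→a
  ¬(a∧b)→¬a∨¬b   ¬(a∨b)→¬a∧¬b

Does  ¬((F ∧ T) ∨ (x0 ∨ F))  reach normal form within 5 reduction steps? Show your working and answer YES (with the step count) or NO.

Answer: NO — after 5 steps the term is ¬(x0 ∨ F), not yet normal

Working:
  start: ¬((F ∧ T) ∨ (x0 ∨ F))
  →1  ¬(F ∧ T) ∧ ¬(x0 ∨ F)
  →2  (¬F ∨ ¬T) ∧ ¬(x0 ∨ F)
  →3  (T ∨ ¬T) ∧ ¬(x0 ∨ F)
  →4  T ∧ ¬(x0 ∨ F)
  →5  ¬(x0 ∨ F)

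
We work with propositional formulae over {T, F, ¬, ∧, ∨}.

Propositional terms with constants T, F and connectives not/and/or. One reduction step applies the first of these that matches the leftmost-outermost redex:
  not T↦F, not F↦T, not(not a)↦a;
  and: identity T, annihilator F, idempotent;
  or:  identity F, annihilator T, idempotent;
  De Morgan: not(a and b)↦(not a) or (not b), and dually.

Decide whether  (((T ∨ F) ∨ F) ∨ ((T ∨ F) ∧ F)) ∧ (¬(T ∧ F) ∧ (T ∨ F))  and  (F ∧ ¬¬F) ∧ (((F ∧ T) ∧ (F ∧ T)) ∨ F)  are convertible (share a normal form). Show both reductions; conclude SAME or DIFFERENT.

Term A:
  start: (((T ∨ F) ∨ F) ∨ ((T ∨ F) ∧ F)) ∧ (¬(T ∧ F) ∧ (T ∨ F))
  →1  ((T ∨ F) ∨ ((T ∨ F) ∧ F)) ∧ (¬(T ∧ F) ∧ (T ∨ F))
  →2  (T ∨ ((T ∨ F) ∧ F)) ∧ (¬(T ∧ F) ∧ (T ∨ F))
  →3  T ∧ (¬(T ∧ F) ∧ (T ∨ F))
  →4  ¬(T ∧ F) ∧ (T ∨ F)
  →5  (¬T ∨ ¬F) ∧ (T ∨ F)
  →6  (F ∨ ¬F) ∧ (T ∨ F)
  →7  ¬F ∧ (T ∨ F)
  →8  T ∧ (T ∨ F)
  →9  T ∨ F
  →10  T

Term B:
  start: (F ∧ ¬¬F) ∧ (((F ∧ T) ∧ (F ∧ T)) ∨ F)
  →1  F ∧ (((F ∧ T) ∧ (F ∧ T)) ∨ F)
  →2  F

Answer: DIFFERENT — A ⇓ T, B ⇓ F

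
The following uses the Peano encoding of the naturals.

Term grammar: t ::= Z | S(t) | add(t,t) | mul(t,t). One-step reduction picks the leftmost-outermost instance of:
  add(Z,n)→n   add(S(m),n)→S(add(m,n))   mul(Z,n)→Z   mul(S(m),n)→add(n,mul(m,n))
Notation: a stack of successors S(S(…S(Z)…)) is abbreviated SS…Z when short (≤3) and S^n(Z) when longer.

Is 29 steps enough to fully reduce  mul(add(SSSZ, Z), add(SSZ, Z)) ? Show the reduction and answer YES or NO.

Answer: YES — reaches normal form S^6(Z) in 26 ≤ 29 steps

Derivation:
  start: mul(add(SSSZ, Z), add(SSZ, Z))
  step 1: mul(S(add(SSZ, Z)), add(SSZ, Z))
  step 2: add(add(SSZ, Z), mul(add(SSZ, Z), add(SSZ, Z)))
  step 3: add(S(add(SZ, Z)), mul(add(SSZ, Z), add(SSZ, Z)))
  step 4: S(add(add(SZ, Z), mul(add(SSZ, Z), add(SSZ, Z))))
  step 5: S(add(S(add(Z, Z)), mul(add(SSZ, Z), add(SSZ, Z))))
  step 6: S(S(add(add(Z, Z), mul(add(SSZ, Z), add(SSZ, Z)))))
  step 7: S(S(add(Z, mul(add(SSZ, Z), add(SSZ, Z)))))
  step 8: S(S(mul(add(SSZ, Z), add(SSZ, Z))))
  step 9: S(S(mul(S(add(SZ, Z)), add(SSZ, Z))))
  step 10: S(S(add(add(SSZ, Z), mul(add(SZ, Z), add(SSZ, Z)))))
  step 11: S(S(add(S(add(SZ, Z)), mul(add(SZ, Z), add(SSZ, Z)))))
  step 12: S(S(S(add(add(SZ, Z), mul(add(SZ, Z), add(SSZ, Z))))))
  step 13: S(S(S(add(S(add(Z, Z)), mul(add(SZ, Z), add(SSZ, Z))))))
  step 14: S(S(S(S(add(add(Z, Z), mul(add(SZ, Z), add(SSZ, Z)))))))
  step 15: S(S(S(S(add(Z, mul(add(SZ, Z), add(SSZ, Z)))))))
  step 16: S(S(S(S(mul(add(SZ, Z), add(SSZ, Z))))))
  step 17: S(S(S(S(mul(S(add(Z, Z)), add(SSZ, Z))))))
  step 18: S(S(S(S(add(add(SSZ, Z), mul(add(Z, Z), add(SSZ, Z)))))))
  step 19: S(S(S(S(add(S(add(SZ, Z)), mul(add(Z, Z), add(SSZ, Z)))))))
  step 20: S(S(S(S(S(add(add(SZ, Z), mul(add(Z, Z), add(SSZ, Z))))))))
  step 21: S(S(S(S(S(add(S(add(Z, Z)), mul(add(Z, Z), add(SSZ, Z))))))))
  step 22: S(S(S(S(S(S(add(add(Z, Z), mul(add(Z, Z), add(SSZ, Z)))))))))
  step 23: S(S(S(S(S(S(add(Z, mul(add(Z, Z), add(SSZ, Z)))))))))
  step 24: S(S(S(S(S(S(mul(add(Z, Z), add(SSZ, Z))))))))
  step 25: S(S(S(S(S(S(mul(Z, add(SSZ, Z))))))))
  step 26: S^6(Z)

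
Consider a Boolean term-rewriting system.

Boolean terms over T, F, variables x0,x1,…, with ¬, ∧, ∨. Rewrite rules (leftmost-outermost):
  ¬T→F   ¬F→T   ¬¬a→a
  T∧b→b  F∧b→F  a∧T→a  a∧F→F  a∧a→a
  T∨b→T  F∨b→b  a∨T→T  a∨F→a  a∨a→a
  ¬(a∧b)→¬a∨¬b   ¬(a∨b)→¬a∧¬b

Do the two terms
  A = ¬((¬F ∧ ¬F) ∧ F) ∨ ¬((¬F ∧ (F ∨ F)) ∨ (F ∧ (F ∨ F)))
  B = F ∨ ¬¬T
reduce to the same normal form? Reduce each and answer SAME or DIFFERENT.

Answer: SAME — A ⇓ T, B ⇓ T

Derivation:
Term A:
  start: ¬((¬F ∧ ¬F) ∧ F) ∨ ¬((¬F ∧ (F ∨ F)) ∨ (F ∧ (F ∨ F)))
  →1  (¬(¬F ∧ ¬F) ∨ ¬F) ∨ ¬((¬F ∧ (F ∨ F)) ∨ (F ∧ (F ∨ F)))
  →2  ((¬¬F ∨ ¬¬F) ∨ ¬F) ∨ ¬((¬F ∧ (F ∨ F)) ∨ (F ∧ (F ∨ F)))
  →3  (¬¬F ∨ ¬F) ∨ ¬((¬F ∧ (F ∨ F)) ∨ (F ∧ (F ∨ F)))
  →4  (F ∨ ¬F) ∨ ¬((¬F ∧ (F ∨ F)) ∨ (F ∧ (F ∨ F)))
  →5  ¬F ∨ ¬((¬F ∧ (F ∨ F)) ∨ (F ∧ (F ∨ F)))
  →6  T ∨ ¬((¬F ∧ (F ∨ F)) ∨ (F ∧ (F ∨ F)))
  →7  T

Term B:
  start: F ∨ ¬¬T
  →1  ¬¬T
  →2  T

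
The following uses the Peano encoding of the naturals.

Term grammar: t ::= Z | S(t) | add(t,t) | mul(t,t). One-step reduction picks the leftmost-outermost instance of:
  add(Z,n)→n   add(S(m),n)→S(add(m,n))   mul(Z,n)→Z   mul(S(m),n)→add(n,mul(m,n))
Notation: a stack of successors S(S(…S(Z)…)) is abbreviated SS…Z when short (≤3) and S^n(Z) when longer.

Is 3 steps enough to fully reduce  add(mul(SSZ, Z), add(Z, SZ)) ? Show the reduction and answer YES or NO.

  start: add(mul(SSZ, Z), add(Z, SZ))
  step 1: add(add(Z, mul(SZ, Z)), add(Z, SZ))
  step 2: add(mul(SZ, Z), add(Z, SZ))
  step 3: add(add(Z, mul(Z, Z)), add(Z, SZ))

Answer: NO — after 3 steps the term is add(add(Z, mul(Z, Z)), add(Z, SZ)), not yet normal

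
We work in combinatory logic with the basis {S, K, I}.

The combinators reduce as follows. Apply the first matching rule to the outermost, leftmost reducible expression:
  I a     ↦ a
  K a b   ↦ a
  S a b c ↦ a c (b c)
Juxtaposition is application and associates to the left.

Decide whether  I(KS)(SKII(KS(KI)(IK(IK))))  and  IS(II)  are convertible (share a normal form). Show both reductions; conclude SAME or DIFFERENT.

Term A:
  start: I(KS)(SKII(KS(KI)(IK(IK))))
  step 1: KS(SKII(KS(KI)(IK(IK))))
  step 2: S

Term B:
  start: IS(II)
  step 1: S(II)
  step 2: SI

Answer: DIFFERENT — A ⇓ S, B ⇓ SI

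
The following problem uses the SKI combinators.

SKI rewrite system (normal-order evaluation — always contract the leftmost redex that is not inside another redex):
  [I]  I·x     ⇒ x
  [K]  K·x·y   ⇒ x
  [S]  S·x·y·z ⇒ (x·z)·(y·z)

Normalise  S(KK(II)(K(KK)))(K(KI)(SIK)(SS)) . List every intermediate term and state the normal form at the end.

Answer: normal form = S(K(K(KK)))I  (in 3 steps)

Derivation:
  start: S(KK(II)(K(KK)))(K(KI)(SIK)(SS))
  →1  S(K(K(KK)))(K(KI)(SIK)(SS))
  →2  S(K(K(KK)))(KI(SS))
  →3  S(K(K(KK)))I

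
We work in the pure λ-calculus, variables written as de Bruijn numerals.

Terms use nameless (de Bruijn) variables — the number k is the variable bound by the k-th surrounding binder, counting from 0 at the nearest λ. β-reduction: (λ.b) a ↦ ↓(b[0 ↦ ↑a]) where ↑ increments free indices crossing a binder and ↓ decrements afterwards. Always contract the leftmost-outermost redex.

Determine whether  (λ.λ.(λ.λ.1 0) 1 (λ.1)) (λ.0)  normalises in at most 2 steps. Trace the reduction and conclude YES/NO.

Answer: NO — after 2 steps the term is λ.(λ.(λ.0) 0) (λ.1), not yet normal

Derivation:
  start: (λ.λ.(λ.λ.1 0) 1 (λ.1)) (λ.0)
  →1  λ.(λ.λ.1 0) (λ.0) (λ.1)
  →2  λ.(λ.(λ.0) 0) (λ.1)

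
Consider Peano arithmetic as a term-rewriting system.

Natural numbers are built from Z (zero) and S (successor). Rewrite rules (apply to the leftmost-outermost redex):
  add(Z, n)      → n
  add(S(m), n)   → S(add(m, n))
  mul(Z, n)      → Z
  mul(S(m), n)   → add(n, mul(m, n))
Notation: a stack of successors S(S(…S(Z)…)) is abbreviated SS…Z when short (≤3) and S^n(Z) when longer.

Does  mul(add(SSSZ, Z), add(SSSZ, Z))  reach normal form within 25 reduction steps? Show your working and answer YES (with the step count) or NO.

  start: mul(add(SSSZ, Z), add(SSSZ, Z))
  [1] mul(S(add(SSZ, Z)), add(SSSZ, Z))
  [2] add(add(SSSZ, Z), mul(add(SSZ, Z), add(SSSZ, Z)))
  [3] add(S(add(SSZ, Z)), mul(add(SSZ, Z), add(SSSZ, Z)))
  [4] S(add(add(SSZ, Z), mul(add(SSZ, Z), add(SSSZ, Z))))
  [5] S(add(S(add(SZ, Z)), mul(add(SSZ, Z), add(SSSZ, Z))))
  [6] S(S(add(add(SZ, Z), mul(add(SSZ, Z), add(SSSZ, Z)))))
  [7] S(S(add(S(add(Z, Z)), mul(add(SSZ, Z), add(SSSZ, Z)))))
  [8] S(S(S(add(add(Z, Z), mul(add(SSZ, Z), add(SSSZ, Z))))))
  [9] S(S(S(add(Z, mul(add(SSZ, Z), add(SSSZ, Z))))))
  [10] S(S(S(mul(add(SSZ, Z), add(SSSZ, Z)))))
  [11] S(S(S(mul(S(add(SZ, Z)), add(SSSZ, Z)))))
  [12] S(S(S(add(add(SSSZ, Z), mul(add(SZ, Z), add(SSSZ, Z))))))
  [13] S(S(S(add(S(add(SSZ, Z)), mul(add(SZ, Z), add(SSSZ, Z))))))
  [14] S(S(S(S(add(add(SSZ, Z), mul(add(SZ, Z), add(SSSZ, Z)))))))
  [15] S(S(S(S(add(S(add(SZ, Z)), mul(add(SZ, Z), add(SSSZ, Z)))))))
  [16] S(S(S(S(S(add(add(SZ, Z), mul(add(SZ, Z), add(SSSZ, Z))))))))
  [17] S(S(S(S(S(add(S(add(Z, Z)), mul(add(SZ, Z), add(SSSZ, Z))))))))
  [18] S(S(S(S(S(S(add(add(Z, Z), mul(add(SZ, Z), add(SSSZ, Z)))))))))
  [19] S(S(S(S(S(S(add(Z, mul(add(SZ, Z), add(SSSZ, Z)))))))))
  [20] S(S(S(S(S(S(mul(add(SZ, Z), add(SSSZ, Z))))))))
  [21] S(S(S(S(S(S(mul(S(add(Z, Z)), add(SSSZ, Z))))))))
  [22] S(S(S(S(S(S(add(add(SSSZ, Z), mul(add(Z, Z), add(SSSZ, Z)))))))))
  [23] S(S(S(S(S(S(add(S(add(SSZ, Z)), mul(add(Z, Z), add(SSSZ, Z)))))))))
  [24] S(S(S(S(S(S(S(add(add(SSZ, Z), mul(add(Z, Z), add(SSSZ, Z))))))))))
  [25] S(S(S(S(S(S(S(add(S(add(SZ, Z)), mul(add(Z, Z), add(SSSZ, Z))))))))))

Answer: NO — after 25 steps the term is S(S(S(S(S(S(S(add(S(add(SZ, Z)), mul(add(Z, Z), add(SSSZ, Z)))))))))), not yet normal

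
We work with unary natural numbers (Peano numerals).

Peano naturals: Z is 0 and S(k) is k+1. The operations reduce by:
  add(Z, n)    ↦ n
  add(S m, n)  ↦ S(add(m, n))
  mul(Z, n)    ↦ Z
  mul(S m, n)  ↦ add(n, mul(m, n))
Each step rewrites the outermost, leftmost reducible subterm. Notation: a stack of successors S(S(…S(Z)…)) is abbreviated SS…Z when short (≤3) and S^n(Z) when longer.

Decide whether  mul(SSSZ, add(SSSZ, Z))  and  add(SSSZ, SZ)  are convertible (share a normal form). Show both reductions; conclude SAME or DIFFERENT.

Answer: DIFFERENT — A ⇓ S^9(Z), B ⇓ S^4(Z)

Working:
Term A:
  start: mul(SSSZ, add(SSSZ, Z))
  →1  add(add(SSSZ, Z), mul(SSZ, add(SSSZ, Z)))
  →2  add(S(add(SSZ, Z)), mul(SSZ, add(SSSZ, Z)))
  →3  S(add(add(SSZ, Z), mul(SSZ, add(SSSZ, Z))))
  →4  S(add(S(add(SZ, Z)), mul(SSZ, add(SSSZ, Z))))
  →5  S(S(add(add(SZ, Z), mul(SSZ, add(SSSZ, Z)))))
  →6  S(S(add(S(add(Z, Z)), mul(SSZ, add(SSSZ, Z)))))
  →7  S(S(S(add(add(Z, Z), mul(SSZ, add(SSSZ, Z))))))
  →8  S(S(S(add(Z, mul(SSZ, add(SSSZ, Z))))))
  →9  S(S(S(mul(SSZ, add(SSSZ, Z)))))
  →10  S(S(S(add(add(SSSZ, Z), mul(SZ, add(SSSZ, Z))))))
  →11  S(S(S(add(S(add(SSZ, Z)), mul(SZ, add(SSSZ, Z))))))
  →12  S(S(S(S(add(add(SSZ, Z), mul(SZ, add(SSSZ, Z)))))))
  →13  S(S(S(S(add(S(add(SZ, Z)), mul(SZ, add(SSSZ, Z)))))))
  →14  S(S(S(S(S(add(add(SZ, Z), mul(SZ, add(SSSZ, Z))))))))
  →15  S(S(S(S(S(add(S(add(Z, Z)), mul(SZ, add(SSSZ, Z))))))))
  →16  S(S(S(S(S(S(add(add(Z, Z), mul(SZ, add(SSSZ, Z)))))))))
  →17  S(S(S(S(S(S(add(Z, mul(SZ, add(SSSZ, Z)))))))))
  →18  S(S(S(S(S(S(mul(SZ, add(SSSZ, Z))))))))
  →19  S(S(S(S(S(S(add(add(SSSZ, Z), mul(Z, add(SSSZ, Z)))))))))
  →20  S(S(S(S(S(S(add(S(add(SSZ, Z)), mul(Z, add(SSSZ, Z)))))))))
  →21  S(S(S(S(S(S(S(add(add(SSZ, Z), mul(Z, add(SSSZ, Z))))))))))
  →22  S(S(S(S(S(S(S(add(S(add(SZ, Z)), mul(Z, add(SSSZ, Z))))))))))
  →23  S(S(S(S(S(S(S(S(add(add(SZ, Z), mul(Z, add(SSSZ, Z)))))))))))
  →24  S(S(S(S(S(S(S(S(add(S(add(Z, Z)), mul(Z, add(SSSZ, Z)))))))))))
  →25  S(S(S(S(S(S(S(S(S(add(add(Z, Z), mul(Z, add(SSSZ, Z))))))))))))
  →26  S(S(S(S(S(S(S(S(S(add(Z, mul(Z, add(SSSZ, Z))))))))))))
  →27  S(S(S(S(S(S(S(S(S(mul(Z, add(SSSZ, Z)))))))))))
  →28  S^9(Z)

Term B:
  start: add(SSSZ, SZ)
  →1  S(add(SSZ, SZ))
  →2  S(S(add(SZ, SZ)))
  →3  S(S(S(add(Z, SZ))))
  →4  S^4(Z)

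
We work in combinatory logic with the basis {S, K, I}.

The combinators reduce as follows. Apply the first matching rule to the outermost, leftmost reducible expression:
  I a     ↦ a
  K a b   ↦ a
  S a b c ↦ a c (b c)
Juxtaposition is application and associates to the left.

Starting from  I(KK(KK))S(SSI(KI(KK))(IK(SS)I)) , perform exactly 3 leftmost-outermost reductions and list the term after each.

Answer: after 3 steps: S

Working:
  start: I(KK(KK))S(SSI(KI(KK))(IK(SS)I))
  [1] KK(KK)S(SSI(KI(KK))(IK(SS)I))
  [2] KS(SSI(KI(KK))(IK(SS)I))
  [3] S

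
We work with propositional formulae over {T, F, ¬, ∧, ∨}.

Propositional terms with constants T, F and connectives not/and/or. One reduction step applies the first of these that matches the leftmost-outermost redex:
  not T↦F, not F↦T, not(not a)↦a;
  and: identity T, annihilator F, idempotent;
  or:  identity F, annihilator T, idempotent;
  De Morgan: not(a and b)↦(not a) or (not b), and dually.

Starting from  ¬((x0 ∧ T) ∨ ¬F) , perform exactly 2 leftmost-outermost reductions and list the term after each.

  start: ¬((x0 ∧ T) ∨ ¬F)
  →1  ¬(x0 ∧ T) ∧ ¬¬F
  →2  (¬x0 ∨ ¬T) ∧ ¬¬F

Answer: after 2 steps: (¬x0 ∨ ¬T) ∧ ¬¬F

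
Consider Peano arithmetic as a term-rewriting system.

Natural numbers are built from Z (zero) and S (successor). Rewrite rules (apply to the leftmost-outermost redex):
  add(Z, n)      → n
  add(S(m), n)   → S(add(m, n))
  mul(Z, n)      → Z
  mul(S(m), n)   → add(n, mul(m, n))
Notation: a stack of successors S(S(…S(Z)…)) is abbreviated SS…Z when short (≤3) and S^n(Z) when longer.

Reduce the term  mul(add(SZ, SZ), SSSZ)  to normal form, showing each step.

  start: mul(add(SZ, SZ), SSSZ)
  step 1: mul(S(add(Z, SZ)), SSSZ)
  step 2: add(SSSZ, mul(add(Z, SZ), SSSZ))
  step 3: S(add(SSZ, mul(add(Z, SZ), SSSZ)))
  step 4: S(S(add(SZ, mul(add(Z, SZ), SSSZ))))
  step 5: S(S(S(add(Z, mul(add(Z, SZ), SSSZ)))))
  step 6: S(S(S(mul(add(Z, SZ), SSSZ))))
  step 7: S(S(S(mul(SZ, SSSZ))))
  step 8: S(S(S(add(SSSZ, mul(Z, SSSZ)))))
  step 9: S(S(S(S(add(SSZ, mul(Z, SSSZ))))))
  step 10: S(S(S(S(S(add(SZ, mul(Z, SSSZ)))))))
  step 11: S(S(S(S(S(S(add(Z, mul(Z, SSSZ))))))))
  step 12: S(S(S(S(S(S(mul(Z, SSSZ)))))))
  step 13: S^6(Z)

Answer: normal form = S^6(Z)  (in 13 steps)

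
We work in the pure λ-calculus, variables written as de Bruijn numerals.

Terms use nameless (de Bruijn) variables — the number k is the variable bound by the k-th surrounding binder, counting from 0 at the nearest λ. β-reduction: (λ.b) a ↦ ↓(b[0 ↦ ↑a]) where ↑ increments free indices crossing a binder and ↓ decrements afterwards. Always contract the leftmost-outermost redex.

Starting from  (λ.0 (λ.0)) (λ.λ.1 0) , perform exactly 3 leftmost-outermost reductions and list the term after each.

  start: (λ.0 (λ.0)) (λ.λ.1 0)
  [1] (λ.λ.1 0) (λ.0)
  [2] λ.(λ.0) 0
  [3] λ.0

Answer: after 3 steps: λ.0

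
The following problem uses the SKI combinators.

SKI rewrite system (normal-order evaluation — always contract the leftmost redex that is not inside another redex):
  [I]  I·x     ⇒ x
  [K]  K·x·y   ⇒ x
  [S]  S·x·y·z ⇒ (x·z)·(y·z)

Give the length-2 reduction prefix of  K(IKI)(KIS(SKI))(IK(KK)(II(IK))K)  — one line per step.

  start: K(IKI)(KIS(SKI))(IK(KK)(II(IK))K)
  step 1: IKI(IK(KK)(II(IK))K)
  step 2: KI(IK(KK)(II(IK))K)

Answer: after 2 steps: KI(IK(KK)(II(IK))K)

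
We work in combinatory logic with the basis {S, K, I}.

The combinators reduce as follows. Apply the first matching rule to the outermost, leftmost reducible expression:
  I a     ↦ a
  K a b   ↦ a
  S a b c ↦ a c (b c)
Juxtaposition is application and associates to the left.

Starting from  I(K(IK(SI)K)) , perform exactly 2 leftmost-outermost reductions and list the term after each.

Answer: after 2 steps: K(K(SI)K)

Working:
  start: I(K(IK(SI)K))
  [1] K(IK(SI)K)
  [2] K(K(SI)K)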